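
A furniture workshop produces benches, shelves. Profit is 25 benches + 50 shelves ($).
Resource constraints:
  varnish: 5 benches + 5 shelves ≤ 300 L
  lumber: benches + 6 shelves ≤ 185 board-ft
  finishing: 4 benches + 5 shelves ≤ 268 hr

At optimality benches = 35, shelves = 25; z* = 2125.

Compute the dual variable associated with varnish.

At the optimum: varnish uses 300 of 300 (binding); lumber uses 185 of 185 (binding); finishing uses 265 of 268 (slack = 3).
Slack constraints have shadow price 0 (complementary slackness).
Dual feasibility on the basic columns requires 5·y_varnish + 1·y_lumber = 25, 5·y_varnish + 6·y_lumber = 50.
Solving: y_varnish = 4, y_lumber = 5.
Shadow price of varnish = 4.

4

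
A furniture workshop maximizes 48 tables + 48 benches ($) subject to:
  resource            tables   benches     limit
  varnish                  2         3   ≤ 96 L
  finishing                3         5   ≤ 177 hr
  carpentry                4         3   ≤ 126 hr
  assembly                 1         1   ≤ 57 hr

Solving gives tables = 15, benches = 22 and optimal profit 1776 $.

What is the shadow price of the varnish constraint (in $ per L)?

8

Binding: varnish and carpentry. Non-binding: finishing (22 unused), assembly (20 unused).
Slack constraints have shadow price 0 (complementary slackness).
Dual feasibility on the basic columns requires 2·y_varnish + 4·y_carpentry = 48, 3·y_varnish + 3·y_carpentry = 48.
→ y_varnish = 8 and y_carpentry = 8.
Shadow price of varnish = 8.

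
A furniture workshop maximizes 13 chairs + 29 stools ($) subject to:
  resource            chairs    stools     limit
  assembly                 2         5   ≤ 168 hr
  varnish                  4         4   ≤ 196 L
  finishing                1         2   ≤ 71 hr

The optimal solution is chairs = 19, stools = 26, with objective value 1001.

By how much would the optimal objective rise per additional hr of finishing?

7

At the optimum: assembly uses 168 of 168 (binding); varnish uses 180 of 196 (slack = 16); finishing uses 71 of 71 (binding).
Since varnish is not tight, its dual is 0.
From A_Bᵀ y = c: 2·y_assembly + 1·y_finishing = 13; 5·y_assembly + 2·y_finishing = 29.
→ y_assembly = 3 and y_finishing = 7.
Shadow price of finishing = 7.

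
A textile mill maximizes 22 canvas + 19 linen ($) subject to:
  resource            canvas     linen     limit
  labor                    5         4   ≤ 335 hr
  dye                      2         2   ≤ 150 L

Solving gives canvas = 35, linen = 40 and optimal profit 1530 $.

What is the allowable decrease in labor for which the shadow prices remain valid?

35

Binding constraints: labor, dye. The basis is B = [[5,4],[2,2]] with det 2.
Per unit decrease in labor, x* moves by d = (-1, 1).
The basis stays optimal until canvas reaches 0; allowable decrease = 35 hr.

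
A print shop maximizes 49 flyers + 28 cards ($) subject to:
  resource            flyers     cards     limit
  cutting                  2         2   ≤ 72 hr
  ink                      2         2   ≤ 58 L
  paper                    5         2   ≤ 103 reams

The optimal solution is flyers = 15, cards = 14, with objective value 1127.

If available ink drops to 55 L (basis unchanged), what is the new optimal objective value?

At the optimum: cutting uses 58 of 72 (slack = 14); ink uses 58 of 58 (binding); paper uses 103 of 103 (binding).
Since cutting is not tight, its dual is 0.
Dual feasibility on the basic columns requires 2·y_ink + 5·y_paper = 49, 2·y_ink + 2·y_paper = 28.
Solving: y_ink = 7, y_paper = 7.
Δz = y_ink·Δb = 7 × (-3) = -21, so new z* = 1127 − 21 = 1106.

1106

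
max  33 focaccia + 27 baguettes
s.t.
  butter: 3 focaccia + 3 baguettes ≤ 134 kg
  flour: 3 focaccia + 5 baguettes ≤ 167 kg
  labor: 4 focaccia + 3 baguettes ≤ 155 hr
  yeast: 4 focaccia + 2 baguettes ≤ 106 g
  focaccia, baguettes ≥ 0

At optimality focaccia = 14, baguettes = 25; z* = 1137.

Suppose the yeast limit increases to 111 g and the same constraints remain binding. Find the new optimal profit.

At the optimum: butter uses 117 of 134 (slack = 17); flour uses 167 of 167 (binding); labor uses 131 of 155 (slack = 24); yeast uses 106 of 106 (binding).
Slack constraints have shadow price 0 (complementary slackness).
From A_Bᵀ y = c: 3·y_flour + 4·y_yeast = 33; 5·y_flour + 2·y_yeast = 27.
This yields shadow prices y_flour = 3, y_yeast = 6.
Δz = y_yeast·Δb = 6 × (5) = 30, so new z* = 1137 + 30 = 1167.

1167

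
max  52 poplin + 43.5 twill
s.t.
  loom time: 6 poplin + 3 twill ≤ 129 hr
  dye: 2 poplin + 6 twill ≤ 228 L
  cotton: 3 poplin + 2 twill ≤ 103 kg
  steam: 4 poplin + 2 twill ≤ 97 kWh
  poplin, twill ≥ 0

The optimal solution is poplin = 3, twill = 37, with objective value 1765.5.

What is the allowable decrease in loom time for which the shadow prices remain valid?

15

Binding constraints: loom time, dye. The basis is B = [[6,3],[2,6]] with det 30.
Per unit decrease in loom time, x* moves by d = (-0.2, 0.0667).
The basis stays optimal until poplin reaches 0; allowable decrease = 15 hr.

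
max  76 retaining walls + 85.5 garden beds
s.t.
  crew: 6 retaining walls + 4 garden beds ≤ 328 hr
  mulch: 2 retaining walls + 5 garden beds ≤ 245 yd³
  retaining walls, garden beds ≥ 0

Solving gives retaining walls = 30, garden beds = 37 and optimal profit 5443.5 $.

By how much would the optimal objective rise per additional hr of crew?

Both crew and mulch are binding at x*.
The binding rows give the dual system: 6·y_crew + 2·y_mulch = 76 and 4·y_crew + 5·y_mulch = 85.5.
Solving: y_crew = 9.5, y_mulch = 9.5.
Shadow price of crew = 9.5.

9.5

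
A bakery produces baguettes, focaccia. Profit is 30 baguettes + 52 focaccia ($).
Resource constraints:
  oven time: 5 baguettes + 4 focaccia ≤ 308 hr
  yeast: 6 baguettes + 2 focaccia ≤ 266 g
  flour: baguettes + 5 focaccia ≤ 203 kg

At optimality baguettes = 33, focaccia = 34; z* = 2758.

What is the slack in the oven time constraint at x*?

7

oven time used = 5·33 + 4·34 = 301; slack = 308 − 301 = 7.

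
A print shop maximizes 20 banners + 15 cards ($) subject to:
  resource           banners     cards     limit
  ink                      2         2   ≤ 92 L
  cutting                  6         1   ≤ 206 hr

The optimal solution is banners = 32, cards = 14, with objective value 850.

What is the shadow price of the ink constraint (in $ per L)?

Both ink and cutting are binding at x*.
The binding rows give the dual system: 2·y_ink + 6·y_cutting = 20 and 2·y_ink + 1·y_cutting = 15.
Solving: y_ink = 7, y_cutting = 1.
Shadow price of ink = 7.

7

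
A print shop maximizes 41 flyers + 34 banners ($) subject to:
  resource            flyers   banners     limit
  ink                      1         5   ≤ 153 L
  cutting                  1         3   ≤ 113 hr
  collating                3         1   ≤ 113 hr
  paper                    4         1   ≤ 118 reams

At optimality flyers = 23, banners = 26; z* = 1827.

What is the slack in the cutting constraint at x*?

cutting used = 1·23 + 3·26 = 101; slack = 113 − 101 = 12.

12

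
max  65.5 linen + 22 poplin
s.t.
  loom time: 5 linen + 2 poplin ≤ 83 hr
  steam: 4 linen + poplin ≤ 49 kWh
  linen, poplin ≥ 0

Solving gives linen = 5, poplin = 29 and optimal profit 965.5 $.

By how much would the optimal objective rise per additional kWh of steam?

7

Check each constraint at x*: loom time 83/83 (tight); steam 49/49 (tight).
The binding rows give the dual system: 5·y_loom time + 4·y_steam = 65.5 and 2·y_loom time + 1·y_steam = 22.
→ y_loom time = 7.5 and y_steam = 7.
Shadow price of steam = 7.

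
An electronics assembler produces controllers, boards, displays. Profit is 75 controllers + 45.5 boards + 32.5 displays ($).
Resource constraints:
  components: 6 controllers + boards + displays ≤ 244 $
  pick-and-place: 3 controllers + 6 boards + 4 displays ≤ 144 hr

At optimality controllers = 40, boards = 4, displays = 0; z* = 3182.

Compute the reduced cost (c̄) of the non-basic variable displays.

-1

Check each constraint at x*: components 244/244 (tight); pick-and-place 144/144 (tight).
From A_Bᵀ y = c: 6·y_components + 3·y_pick-and-place = 75; 1·y_components + 6·y_pick-and-place = 45.5.
→ y_components = 9.5 and y_pick-and-place = 6.
Reduced cost of displays: c₃ − yᵀa₃ = 32.5 − (9.5·1 + 6·4) = 32.5 − 33.5 = -1.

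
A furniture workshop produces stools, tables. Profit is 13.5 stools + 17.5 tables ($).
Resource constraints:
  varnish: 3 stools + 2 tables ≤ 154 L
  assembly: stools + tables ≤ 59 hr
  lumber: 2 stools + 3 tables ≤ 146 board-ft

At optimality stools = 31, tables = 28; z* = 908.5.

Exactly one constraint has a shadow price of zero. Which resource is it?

varnish

varnish: 149/154 (slack 5)
assembly: 59/59 (binding)
lumber: 146/146 (binding)
By complementary slackness, a constraint with positive slack has shadow price 0 → varnish.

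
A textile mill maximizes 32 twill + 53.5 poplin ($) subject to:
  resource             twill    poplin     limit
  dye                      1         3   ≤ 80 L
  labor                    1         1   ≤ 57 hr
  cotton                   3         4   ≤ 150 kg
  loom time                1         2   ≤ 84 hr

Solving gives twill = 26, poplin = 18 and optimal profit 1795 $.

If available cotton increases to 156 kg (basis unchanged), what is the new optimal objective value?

At the optimum: dye uses 80 of 80 (binding); labor uses 44 of 57 (slack = 13); cotton uses 150 of 150 (binding); loom time uses 62 of 84 (slack = 22).
Since labor, loom time are not tight, their duals are 0.
The binding rows give the dual system: 1·y_dye + 3·y_cotton = 32 and 3·y_dye + 4·y_cotton = 53.5.
Solving: y_dye = 6.5, y_cotton = 8.5.
Δz = y_cotton·Δb = 8.5 × (6) = 51, so new z* = 1795 + 51 = 1846.

1846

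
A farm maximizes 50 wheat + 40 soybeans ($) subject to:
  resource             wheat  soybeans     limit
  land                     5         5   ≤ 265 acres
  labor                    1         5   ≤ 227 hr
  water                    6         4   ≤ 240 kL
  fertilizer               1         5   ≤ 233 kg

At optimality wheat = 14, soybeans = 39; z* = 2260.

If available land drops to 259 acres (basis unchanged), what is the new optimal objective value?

Binding: land and water. Non-binding: labor (18 unused), fertilizer (24 unused).
By complementary slackness, y = 0 for the non-binding constraints.
From A_Bᵀ y = c: 5·y_land + 6·y_water = 50; 5·y_land + 4·y_water = 40.
This yields shadow prices y_land = 4, y_water = 5.
Δz = y_land·Δb = 4 × (-6) = -24, so new z* = 2260 − 24 = 2236.

2236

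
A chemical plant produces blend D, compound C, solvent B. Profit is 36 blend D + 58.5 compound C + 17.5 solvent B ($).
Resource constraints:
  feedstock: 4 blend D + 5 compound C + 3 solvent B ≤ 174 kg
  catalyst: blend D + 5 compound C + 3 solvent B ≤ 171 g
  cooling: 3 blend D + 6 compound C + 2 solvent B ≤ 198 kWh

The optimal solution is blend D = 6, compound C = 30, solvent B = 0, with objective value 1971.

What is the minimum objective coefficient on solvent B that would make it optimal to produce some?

25.5

Check each constraint at x*: feedstock 174/174 (tight); catalyst 156/171 (slack 15); cooling 198/198 (tight).
By complementary slackness, y = 0 for the non-binding constraint.
The binding rows give the dual system: 4·y_feedstock + 3·y_cooling = 36 and 5·y_feedstock + 6·y_cooling = 58.5.
This yields shadow prices y_feedstock = 4.5, y_cooling = 6.
solvent B enters the basis when its profit ≥ yᵀa₃ = 4.5·3 + 6·2 = 25.5.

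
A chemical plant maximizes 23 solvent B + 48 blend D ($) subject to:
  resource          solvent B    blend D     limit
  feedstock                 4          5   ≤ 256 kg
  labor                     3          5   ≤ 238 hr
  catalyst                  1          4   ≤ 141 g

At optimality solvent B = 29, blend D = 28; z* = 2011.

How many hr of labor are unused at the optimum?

labor used = 3·29 + 5·28 = 227; slack = 238 − 227 = 11.

11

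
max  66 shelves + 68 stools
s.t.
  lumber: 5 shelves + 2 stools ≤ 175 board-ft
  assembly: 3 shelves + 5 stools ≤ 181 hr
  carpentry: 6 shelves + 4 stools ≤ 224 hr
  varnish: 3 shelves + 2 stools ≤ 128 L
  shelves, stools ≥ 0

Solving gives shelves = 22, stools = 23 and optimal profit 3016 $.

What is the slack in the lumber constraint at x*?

lumber used = 5·22 + 2·23 = 156; slack = 175 − 156 = 19.

19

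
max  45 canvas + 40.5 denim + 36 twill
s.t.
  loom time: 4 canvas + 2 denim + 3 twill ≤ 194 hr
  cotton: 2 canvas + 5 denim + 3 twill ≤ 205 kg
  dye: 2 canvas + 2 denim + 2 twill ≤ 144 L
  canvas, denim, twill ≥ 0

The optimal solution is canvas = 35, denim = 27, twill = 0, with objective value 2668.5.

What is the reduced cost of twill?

Check each constraint at x*: loom time 194/194 (tight); cotton 205/205 (tight); dye 124/144 (slack 20).
Since dye is not tight, its dual is 0.
The binding rows give the dual system: 4·y_loom time + 2·y_cotton = 45 and 2·y_loom time + 5·y_cotton = 40.5.
This yields shadow prices y_loom time = 9, y_cotton = 4.5.
Reduced cost of twill: c₃ − yᵀa₃ = 36 − (9·3 + 4.5·3) = 36 − 40.5 = -4.5.

-4.5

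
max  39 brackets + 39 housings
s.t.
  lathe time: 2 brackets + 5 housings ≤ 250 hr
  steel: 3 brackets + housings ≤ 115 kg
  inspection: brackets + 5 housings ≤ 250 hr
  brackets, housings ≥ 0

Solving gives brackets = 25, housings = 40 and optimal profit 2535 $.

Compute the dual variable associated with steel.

Check each constraint at x*: lathe time 250/250 (tight); steel 115/115 (tight); inspection 225/250 (slack 25).
Slack constraints have shadow price 0 (complementary slackness).
Dual feasibility on the basic columns requires 2·y_lathe time + 3·y_steel = 39, 5·y_lathe time + 1·y_steel = 39.
This yields shadow prices y_lathe time = 6, y_steel = 9.
Shadow price of steel = 9.

9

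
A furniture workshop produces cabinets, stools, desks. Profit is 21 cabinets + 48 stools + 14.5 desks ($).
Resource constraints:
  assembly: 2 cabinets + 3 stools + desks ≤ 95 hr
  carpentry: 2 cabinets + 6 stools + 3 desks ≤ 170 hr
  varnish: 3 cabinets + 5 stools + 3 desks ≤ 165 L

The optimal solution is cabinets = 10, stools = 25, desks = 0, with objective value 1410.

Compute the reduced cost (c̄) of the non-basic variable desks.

-7

Binding: assembly and carpentry. Non-binding: varnish (10 unused).
By complementary slackness, y = 0 for the non-binding constraint.
Dual feasibility on the basic columns requires 2·y_assembly + 2·y_carpentry = 21, 3·y_assembly + 6·y_carpentry = 48.
Solving: y_assembly = 5, y_carpentry = 5.5.
Reduced cost of desks: c₃ − yᵀa₃ = 14.5 − (5·1 + 5.5·3) = 14.5 − 21.5 = -7.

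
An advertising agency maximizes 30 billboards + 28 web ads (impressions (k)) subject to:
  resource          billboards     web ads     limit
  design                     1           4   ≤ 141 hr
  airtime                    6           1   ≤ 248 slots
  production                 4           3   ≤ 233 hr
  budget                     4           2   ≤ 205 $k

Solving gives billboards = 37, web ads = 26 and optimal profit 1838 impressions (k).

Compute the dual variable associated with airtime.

Check each constraint at x*: design 141/141 (tight); airtime 248/248 (tight); production 226/233 (slack 7); budget 200/205 (slack 5).
Slack constraints have shadow price 0 (complementary slackness).
The binding rows give the dual system: 1·y_design + 6·y_airtime = 30 and 4·y_design + 1·y_airtime = 28.
Solving: y_design = 6, y_airtime = 4.
Shadow price of airtime = 4.

4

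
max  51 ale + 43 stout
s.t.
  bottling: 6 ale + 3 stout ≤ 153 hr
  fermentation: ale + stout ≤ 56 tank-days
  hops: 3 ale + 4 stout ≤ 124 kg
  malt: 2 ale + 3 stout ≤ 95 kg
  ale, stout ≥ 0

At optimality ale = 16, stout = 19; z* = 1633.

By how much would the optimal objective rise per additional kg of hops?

7

Check each constraint at x*: bottling 153/153 (tight); fermentation 35/56 (slack 21); hops 124/124 (tight); malt 89/95 (slack 6).
Slack constraints have shadow price 0 (complementary slackness).
From A_Bᵀ y = c: 6·y_bottling + 3·y_hops = 51; 3·y_bottling + 4·y_hops = 43.
This yields shadow prices y_bottling = 5, y_hops = 7.
Shadow price of hops = 7.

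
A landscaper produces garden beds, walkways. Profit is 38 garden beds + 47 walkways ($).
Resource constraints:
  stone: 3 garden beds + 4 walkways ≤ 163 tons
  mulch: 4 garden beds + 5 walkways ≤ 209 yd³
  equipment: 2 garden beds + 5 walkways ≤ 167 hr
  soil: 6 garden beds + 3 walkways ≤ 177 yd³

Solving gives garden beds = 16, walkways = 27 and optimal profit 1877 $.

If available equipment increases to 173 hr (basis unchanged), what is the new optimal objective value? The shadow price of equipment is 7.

Δb = 6, so new z* = 1877 + (7)·(6) = 1877 + 42 = 1919.

1919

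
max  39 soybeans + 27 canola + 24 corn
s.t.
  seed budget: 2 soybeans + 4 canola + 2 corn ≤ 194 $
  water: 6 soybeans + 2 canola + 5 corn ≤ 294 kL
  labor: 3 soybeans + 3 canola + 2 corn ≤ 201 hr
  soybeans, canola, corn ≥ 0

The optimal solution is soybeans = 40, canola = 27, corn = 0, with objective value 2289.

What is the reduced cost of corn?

At the optimum: seed budget uses 188 of 194 (slack = 6); water uses 294 of 294 (binding); labor uses 201 of 201 (binding).
Slack constraints have shadow price 0 (complementary slackness).
Dual feasibility on the basic columns requires 6·y_water + 3·y_labor = 39, 2·y_water + 3·y_labor = 27.
This yields shadow prices y_water = 3, y_labor = 7.
Reduced cost of corn: c₃ − yᵀa₃ = 24 − (3·5 + 7·2) = 24 − 29 = -5.

-5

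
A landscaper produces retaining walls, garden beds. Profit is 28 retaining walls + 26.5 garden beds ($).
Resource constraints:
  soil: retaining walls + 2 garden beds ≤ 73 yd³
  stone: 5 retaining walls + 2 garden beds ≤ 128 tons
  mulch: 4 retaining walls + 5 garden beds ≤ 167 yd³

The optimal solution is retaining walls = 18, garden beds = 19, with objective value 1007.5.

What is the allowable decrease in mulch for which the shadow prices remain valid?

64.6

Binding constraints: stone, mulch. The basis is B = [[5,2],[4,5]] with det 17.
Per unit decrease in mulch, x* moves by d = (0.1176, -0.2941).
The basis stays optimal until garden beds reaches 0; allowable decrease = 64.6 yd³.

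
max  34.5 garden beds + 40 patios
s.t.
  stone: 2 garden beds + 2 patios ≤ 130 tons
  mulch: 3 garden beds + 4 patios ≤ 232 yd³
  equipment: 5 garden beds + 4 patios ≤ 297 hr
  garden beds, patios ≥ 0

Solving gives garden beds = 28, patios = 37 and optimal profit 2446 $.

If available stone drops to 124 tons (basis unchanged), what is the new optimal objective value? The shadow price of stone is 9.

Δb = -6, so new z* = 2446 + (9)·(-6) = 2446 − 54 = 2392.

2392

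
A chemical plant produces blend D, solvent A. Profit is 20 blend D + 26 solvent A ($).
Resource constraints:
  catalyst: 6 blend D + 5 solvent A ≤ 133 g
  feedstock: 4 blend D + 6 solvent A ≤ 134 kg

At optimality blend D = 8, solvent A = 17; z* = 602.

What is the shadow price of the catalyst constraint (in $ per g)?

Check each constraint at x*: catalyst 133/133 (tight); feedstock 134/134 (tight).
From A_Bᵀ y = c: 6·y_catalyst + 4·y_feedstock = 20; 5·y_catalyst + 6·y_feedstock = 26.
Solving: y_catalyst = 1, y_feedstock = 3.5.
Shadow price of catalyst = 1.

1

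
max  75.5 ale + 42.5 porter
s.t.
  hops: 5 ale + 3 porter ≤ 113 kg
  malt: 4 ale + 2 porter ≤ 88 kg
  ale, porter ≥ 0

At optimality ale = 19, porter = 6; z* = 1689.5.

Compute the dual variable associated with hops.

Check each constraint at x*: hops 113/113 (tight); malt 88/88 (tight).
The binding rows give the dual system: 5·y_hops + 4·y_malt = 75.5 and 3·y_hops + 2·y_malt = 42.5.
→ y_hops = 9.5 and y_malt = 7.
Shadow price of hops = 9.5.

9.5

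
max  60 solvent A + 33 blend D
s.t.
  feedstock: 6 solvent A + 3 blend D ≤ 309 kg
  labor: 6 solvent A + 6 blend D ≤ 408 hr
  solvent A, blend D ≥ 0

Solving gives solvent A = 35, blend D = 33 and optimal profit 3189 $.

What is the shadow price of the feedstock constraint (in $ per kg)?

Both feedstock and labor are binding at x*.
From A_Bᵀ y = c: 6·y_feedstock + 6·y_labor = 60; 3·y_feedstock + 6·y_labor = 33.
→ y_feedstock = 9 and y_labor = 1.
Shadow price of feedstock = 9.

9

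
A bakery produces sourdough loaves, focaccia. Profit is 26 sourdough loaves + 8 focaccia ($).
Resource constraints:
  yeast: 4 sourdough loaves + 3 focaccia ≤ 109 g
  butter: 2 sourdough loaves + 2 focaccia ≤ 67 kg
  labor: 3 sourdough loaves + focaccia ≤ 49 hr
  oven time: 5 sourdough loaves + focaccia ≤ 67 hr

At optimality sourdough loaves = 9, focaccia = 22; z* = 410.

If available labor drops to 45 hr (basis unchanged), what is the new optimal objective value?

Check each constraint at x*: yeast 102/109 (slack 7); butter 62/67 (slack 5); labor 49/49 (tight); oven time 67/67 (tight).
Since yeast, butter are not tight, their duals are 0.
From A_Bᵀ y = c: 3·y_labor + 5·y_oven time = 26; 1·y_labor + 1·y_oven time = 8.
Solving: y_labor = 7, y_oven time = 1.
Δz = y_labor·Δb = 7 × (-4) = -28, so new z* = 410 − 28 = 382.

382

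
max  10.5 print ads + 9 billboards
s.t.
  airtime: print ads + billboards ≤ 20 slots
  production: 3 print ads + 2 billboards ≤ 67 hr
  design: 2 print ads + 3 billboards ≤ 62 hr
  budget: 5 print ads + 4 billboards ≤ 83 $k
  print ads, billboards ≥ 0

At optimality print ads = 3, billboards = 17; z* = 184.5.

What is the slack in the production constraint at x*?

24

production used = 3·3 + 2·17 = 43; slack = 67 − 43 = 24.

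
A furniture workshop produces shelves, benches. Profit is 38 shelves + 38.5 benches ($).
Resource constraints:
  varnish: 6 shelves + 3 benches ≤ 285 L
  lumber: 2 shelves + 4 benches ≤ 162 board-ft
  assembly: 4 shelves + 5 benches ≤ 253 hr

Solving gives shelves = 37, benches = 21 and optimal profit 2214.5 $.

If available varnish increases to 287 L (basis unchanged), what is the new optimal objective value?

2218.5

Binding: varnish and assembly. Non-binding: lumber (4 unused).
By complementary slackness, y = 0 for the non-binding constraint.
Dual feasibility on the basic columns requires 6·y_varnish + 4·y_assembly = 38, 3·y_varnish + 5·y_assembly = 38.5.
Solving: y_varnish = 2, y_assembly = 6.5.
Δz = y_varnish·Δb = 2 × (2) = 4, so new z* = 2214.5 + 4 = 2218.5.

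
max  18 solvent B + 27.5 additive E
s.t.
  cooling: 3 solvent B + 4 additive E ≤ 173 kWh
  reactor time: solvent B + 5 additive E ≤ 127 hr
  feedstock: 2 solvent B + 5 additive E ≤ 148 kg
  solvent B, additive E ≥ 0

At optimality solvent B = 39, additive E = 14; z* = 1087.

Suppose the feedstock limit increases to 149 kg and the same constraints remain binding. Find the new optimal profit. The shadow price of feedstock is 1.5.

Δb = 1, so new z* = 1087 + (1.5)·(1) = 1087 + 1.5 = 1088.5.

1088.5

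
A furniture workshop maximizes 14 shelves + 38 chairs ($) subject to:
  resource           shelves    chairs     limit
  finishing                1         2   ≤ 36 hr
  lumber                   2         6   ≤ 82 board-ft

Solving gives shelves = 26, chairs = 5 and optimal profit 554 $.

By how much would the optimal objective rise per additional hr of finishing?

4

Both finishing and lumber are binding at x*.
From A_Bᵀ y = c: 1·y_finishing + 2·y_lumber = 14; 2·y_finishing + 6·y_lumber = 38.
→ y_finishing = 4 and y_lumber = 5.
Shadow price of finishing = 4.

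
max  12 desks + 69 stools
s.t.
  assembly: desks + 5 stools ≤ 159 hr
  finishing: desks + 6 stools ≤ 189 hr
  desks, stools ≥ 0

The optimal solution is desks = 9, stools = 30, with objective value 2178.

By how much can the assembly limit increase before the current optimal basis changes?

Binding constraints: assembly, finishing. The basis is B = [[1,5],[1,6]] with det 1.
Per unit increase in assembly, x* moves by d = (6, -1).
The basis stays optimal until stools reaches 0; allowable increase = 30 hr.

30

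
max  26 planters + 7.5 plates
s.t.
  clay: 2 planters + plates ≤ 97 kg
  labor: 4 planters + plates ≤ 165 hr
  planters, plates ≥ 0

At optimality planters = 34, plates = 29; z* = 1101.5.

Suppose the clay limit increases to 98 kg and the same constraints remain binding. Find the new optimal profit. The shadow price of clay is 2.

Δb = 1, so new z* = 1101.5 + (2)·(1) = 1101.5 + 2 = 1103.5.

1103.5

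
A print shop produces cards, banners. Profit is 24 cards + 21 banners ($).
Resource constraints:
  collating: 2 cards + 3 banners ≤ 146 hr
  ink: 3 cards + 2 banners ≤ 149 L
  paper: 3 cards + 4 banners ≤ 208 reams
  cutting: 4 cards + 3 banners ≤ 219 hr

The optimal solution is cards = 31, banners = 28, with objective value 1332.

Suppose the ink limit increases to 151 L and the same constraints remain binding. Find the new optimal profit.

Binding: collating and ink. Non-binding: paper (3 unused), cutting (11 unused).
Slack constraints have shadow price 0 (complementary slackness).
Dual feasibility on the basic columns requires 2·y_collating + 3·y_ink = 24, 3·y_collating + 2·y_ink = 21.
This yields shadow prices y_collating = 3, y_ink = 6.
Δz = y_ink·Δb = 6 × (2) = 12, so new z* = 1332 + 12 = 1344.

1344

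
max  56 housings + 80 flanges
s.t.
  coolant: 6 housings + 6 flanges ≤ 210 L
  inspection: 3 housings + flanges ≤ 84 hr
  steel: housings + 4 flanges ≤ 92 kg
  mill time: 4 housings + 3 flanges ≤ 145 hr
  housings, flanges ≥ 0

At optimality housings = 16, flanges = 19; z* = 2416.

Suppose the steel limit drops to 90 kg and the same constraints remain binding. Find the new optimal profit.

2400

At the optimum: coolant uses 210 of 210 (binding); inspection uses 67 of 84 (slack = 17); steel uses 92 of 92 (binding); mill time uses 121 of 145 (slack = 24).
By complementary slackness, y = 0 for the non-binding constraints.
Dual feasibility on the basic columns requires 6·y_coolant + 1·y_steel = 56, 6·y_coolant + 4·y_steel = 80.
Solving: y_coolant = 8, y_steel = 8.
Δz = y_steel·Δb = 8 × (-2) = -16, so new z* = 2416 − 16 = 2400.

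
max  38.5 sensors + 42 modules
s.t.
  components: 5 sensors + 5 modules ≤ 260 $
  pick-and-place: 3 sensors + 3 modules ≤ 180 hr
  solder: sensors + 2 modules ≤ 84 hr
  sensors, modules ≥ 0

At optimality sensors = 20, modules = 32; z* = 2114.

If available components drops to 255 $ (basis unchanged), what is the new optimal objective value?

2079

Check each constraint at x*: components 260/260 (tight); pick-and-place 156/180 (slack 24); solder 84/84 (tight).
Slack constraints have shadow price 0 (complementary slackness).
The binding rows give the dual system: 5·y_components + 1·y_solder = 38.5 and 5·y_components + 2·y_solder = 42.
Solving: y_components = 7, y_solder = 3.5.
Δz = y_components·Δb = 7 × (-5) = -35, so new z* = 2114 − 35 = 2079.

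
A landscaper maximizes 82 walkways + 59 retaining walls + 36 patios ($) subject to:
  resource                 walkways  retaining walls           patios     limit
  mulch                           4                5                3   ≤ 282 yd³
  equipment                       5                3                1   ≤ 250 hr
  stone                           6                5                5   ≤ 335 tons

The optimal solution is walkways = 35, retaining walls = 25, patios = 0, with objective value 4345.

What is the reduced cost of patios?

-7

Binding: equipment and stone. Non-binding: mulch (17 unused).
By complementary slackness, y = 0 for the non-binding constraint.
The binding rows give the dual system: 5·y_equipment + 6·y_stone = 82 and 3·y_equipment + 5·y_stone = 59.
→ y_equipment = 8 and y_stone = 7.
Reduced cost of patios: c₃ − yᵀa₃ = 36 − (8·1 + 7·5) = 36 − 43 = -7.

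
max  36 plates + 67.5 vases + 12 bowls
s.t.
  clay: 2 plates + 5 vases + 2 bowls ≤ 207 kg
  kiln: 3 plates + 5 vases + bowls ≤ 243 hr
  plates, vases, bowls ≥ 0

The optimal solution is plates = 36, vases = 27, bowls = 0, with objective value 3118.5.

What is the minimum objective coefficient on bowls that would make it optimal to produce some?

At the optimum: clay uses 207 of 207 (binding); kiln uses 243 of 243 (binding).
The binding rows give the dual system: 2·y_clay + 3·y_kiln = 36 and 5·y_clay + 5·y_kiln = 67.5.
→ y_clay = 4.5 and y_kiln = 9.
bowls enters the basis when its profit ≥ yᵀa₃ = 4.5·2 + 9·1 = 18.

18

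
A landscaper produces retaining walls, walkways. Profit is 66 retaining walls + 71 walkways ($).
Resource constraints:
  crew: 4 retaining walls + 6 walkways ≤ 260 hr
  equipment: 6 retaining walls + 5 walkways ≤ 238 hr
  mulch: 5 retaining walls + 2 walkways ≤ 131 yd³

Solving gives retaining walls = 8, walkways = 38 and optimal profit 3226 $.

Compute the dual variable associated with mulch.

At the optimum: crew uses 260 of 260 (binding); equipment uses 238 of 238 (binding); mulch uses 116 of 131 (slack = 15).
Slack constraints have shadow price 0 (complementary slackness).
From A_Bᵀ y = c: 4·y_crew + 6·y_equipment = 66; 6·y_crew + 5·y_equipment = 71.
→ y_crew = 6 and y_equipment = 7.
Shadow price of mulch = 0.

0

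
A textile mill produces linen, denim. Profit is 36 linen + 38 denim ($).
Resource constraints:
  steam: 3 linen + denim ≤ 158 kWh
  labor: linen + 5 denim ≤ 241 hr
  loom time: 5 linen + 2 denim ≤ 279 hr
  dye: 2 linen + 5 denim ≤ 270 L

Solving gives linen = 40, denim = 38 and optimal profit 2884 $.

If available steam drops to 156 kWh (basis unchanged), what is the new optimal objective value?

Check each constraint at x*: steam 158/158 (tight); labor 230/241 (slack 11); loom time 276/279 (slack 3); dye 270/270 (tight).
Since labor, loom time are not tight, their duals are 0.
The binding rows give the dual system: 3·y_steam + 2·y_dye = 36 and 1·y_steam + 5·y_dye = 38.
→ y_steam = 8 and y_dye = 6.
Δz = y_steam·Δb = 8 × (-2) = -16, so new z* = 2884 − 16 = 2868.

2868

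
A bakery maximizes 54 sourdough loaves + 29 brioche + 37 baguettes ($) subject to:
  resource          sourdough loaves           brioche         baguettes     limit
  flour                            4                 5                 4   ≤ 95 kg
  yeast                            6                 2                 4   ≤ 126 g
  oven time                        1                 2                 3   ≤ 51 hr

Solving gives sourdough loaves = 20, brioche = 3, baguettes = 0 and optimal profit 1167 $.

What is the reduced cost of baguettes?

Binding: flour and yeast. Non-binding: oven time (25 unused).
Since oven time is not tight, its dual is 0.
Dual feasibility on the basic columns requires 4·y_flour + 6·y_yeast = 54, 5·y_flour + 2·y_yeast = 29.
Solving: y_flour = 3, y_yeast = 7.
Reduced cost of baguettes: c₃ − yᵀa₃ = 37 − (3·4 + 7·4) = 37 − 40 = -3.

-3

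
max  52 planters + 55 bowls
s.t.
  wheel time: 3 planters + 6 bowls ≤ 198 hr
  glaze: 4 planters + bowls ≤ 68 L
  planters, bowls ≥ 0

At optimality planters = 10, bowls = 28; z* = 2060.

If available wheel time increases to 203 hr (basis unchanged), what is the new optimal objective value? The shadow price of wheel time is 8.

2100

Δb = 5, so new z* = 2060 + (8)·(5) = 2060 + 40 = 2100.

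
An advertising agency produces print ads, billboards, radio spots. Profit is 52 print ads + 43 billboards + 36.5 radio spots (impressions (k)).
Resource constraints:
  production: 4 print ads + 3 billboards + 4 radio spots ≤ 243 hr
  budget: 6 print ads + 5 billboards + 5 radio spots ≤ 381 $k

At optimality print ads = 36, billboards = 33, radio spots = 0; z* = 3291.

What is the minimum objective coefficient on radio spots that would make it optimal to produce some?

44

Both production and budget are binding at x*.
The binding rows give the dual system: 4·y_production + 6·y_budget = 52 and 3·y_production + 5·y_budget = 43.
→ y_production = 1 and y_budget = 8.
radio spots enters the basis when its profit ≥ yᵀa₃ = 1·4 + 8·5 = 44.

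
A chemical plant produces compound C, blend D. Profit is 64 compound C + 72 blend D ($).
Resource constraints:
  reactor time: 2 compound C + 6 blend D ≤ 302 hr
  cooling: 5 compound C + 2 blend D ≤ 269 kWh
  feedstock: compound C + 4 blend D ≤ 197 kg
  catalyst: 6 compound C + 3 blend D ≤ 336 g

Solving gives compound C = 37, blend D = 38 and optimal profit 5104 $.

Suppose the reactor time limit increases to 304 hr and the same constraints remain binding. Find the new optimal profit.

Check each constraint at x*: reactor time 302/302 (tight); cooling 261/269 (slack 8); feedstock 189/197 (slack 8); catalyst 336/336 (tight).
By complementary slackness, y = 0 for the non-binding constraints.
The binding rows give the dual system: 2·y_reactor time + 6·y_catalyst = 64 and 6·y_reactor time + 3·y_catalyst = 72.
Solving: y_reactor time = 8, y_catalyst = 8.
Δz = y_reactor time·Δb = 8 × (2) = 16, so new z* = 5104 + 16 = 5120.

5120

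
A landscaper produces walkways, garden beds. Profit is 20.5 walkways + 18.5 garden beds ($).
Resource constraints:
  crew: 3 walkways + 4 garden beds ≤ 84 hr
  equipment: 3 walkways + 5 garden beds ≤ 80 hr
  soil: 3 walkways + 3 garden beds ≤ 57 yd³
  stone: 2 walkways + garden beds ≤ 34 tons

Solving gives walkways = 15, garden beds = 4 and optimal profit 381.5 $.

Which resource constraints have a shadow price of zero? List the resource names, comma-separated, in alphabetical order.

crew, equipment

crew: 61/84 (slack 23)
equipment: 65/80 (slack 15)
soil: 57/57 (binding)
stone: 34/34 (binding)
By complementary slackness, a constraint with positive slack has shadow price 0 → crew, equipment.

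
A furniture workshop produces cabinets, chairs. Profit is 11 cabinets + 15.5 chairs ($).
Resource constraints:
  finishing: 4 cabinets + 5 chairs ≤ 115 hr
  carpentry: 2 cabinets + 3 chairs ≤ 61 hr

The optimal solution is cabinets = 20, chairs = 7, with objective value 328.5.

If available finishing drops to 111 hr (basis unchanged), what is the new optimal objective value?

324.5

At the optimum: finishing uses 115 of 115 (binding); carpentry uses 61 of 61 (binding).
The binding rows give the dual system: 4·y_finishing + 2·y_carpentry = 11 and 5·y_finishing + 3·y_carpentry = 15.5.
→ y_finishing = 1 and y_carpentry = 3.5.
Δz = y_finishing·Δb = 1 × (-4) = -4, so new z* = 328.5 − 4 = 324.5.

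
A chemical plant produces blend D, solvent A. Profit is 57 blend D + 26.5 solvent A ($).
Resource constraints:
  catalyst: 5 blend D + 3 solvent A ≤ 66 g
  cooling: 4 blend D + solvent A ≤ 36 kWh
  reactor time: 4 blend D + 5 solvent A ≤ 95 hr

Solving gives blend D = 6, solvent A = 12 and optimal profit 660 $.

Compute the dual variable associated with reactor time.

Check each constraint at x*: catalyst 66/66 (tight); cooling 36/36 (tight); reactor time 84/95 (slack 11).
By complementary slackness, y = 0 for the non-binding constraint.
From A_Bᵀ y = c: 5·y_catalyst + 4·y_cooling = 57; 3·y_catalyst + 1·y_cooling = 26.5.
→ y_catalyst = 7 and y_cooling = 5.5.
Shadow price of reactor time = 0.

0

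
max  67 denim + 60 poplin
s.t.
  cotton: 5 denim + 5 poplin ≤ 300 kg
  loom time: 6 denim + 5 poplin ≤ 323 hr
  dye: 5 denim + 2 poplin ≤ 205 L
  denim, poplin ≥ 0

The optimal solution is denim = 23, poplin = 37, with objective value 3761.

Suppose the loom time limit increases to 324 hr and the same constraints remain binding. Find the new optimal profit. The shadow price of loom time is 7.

Δb = 1, so new z* = 3761 + (7)·(1) = 3761 + 7 = 3768.

3768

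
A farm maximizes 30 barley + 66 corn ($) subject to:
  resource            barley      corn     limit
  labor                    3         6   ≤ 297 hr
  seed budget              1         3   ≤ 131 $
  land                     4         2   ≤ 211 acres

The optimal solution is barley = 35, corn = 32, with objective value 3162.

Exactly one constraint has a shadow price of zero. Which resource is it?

labor: 297/297 (binding)
seed budget: 131/131 (binding)
land: 204/211 (slack 7)
By complementary slackness, a constraint with positive slack has shadow price 0 → land.

land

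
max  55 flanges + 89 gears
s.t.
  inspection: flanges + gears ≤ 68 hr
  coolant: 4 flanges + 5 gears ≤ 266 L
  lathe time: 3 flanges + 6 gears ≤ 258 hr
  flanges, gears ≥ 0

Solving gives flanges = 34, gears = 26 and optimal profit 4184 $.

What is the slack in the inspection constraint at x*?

inspection used = 1·34 + 1·26 = 60; slack = 68 − 60 = 8.

8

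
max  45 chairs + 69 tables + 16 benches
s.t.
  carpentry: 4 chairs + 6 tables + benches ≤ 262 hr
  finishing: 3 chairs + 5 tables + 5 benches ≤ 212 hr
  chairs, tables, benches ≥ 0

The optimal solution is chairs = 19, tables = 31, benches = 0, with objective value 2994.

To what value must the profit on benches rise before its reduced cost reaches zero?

24

At the optimum: carpentry uses 262 of 262 (binding); finishing uses 212 of 212 (binding).
Dual feasibility on the basic columns requires 4·y_carpentry + 3·y_finishing = 45, 6·y_carpentry + 5·y_finishing = 69.
→ y_carpentry = 9 and y_finishing = 3.
benches enters the basis when its profit ≥ yᵀa₃ = 9·1 + 3·5 = 24.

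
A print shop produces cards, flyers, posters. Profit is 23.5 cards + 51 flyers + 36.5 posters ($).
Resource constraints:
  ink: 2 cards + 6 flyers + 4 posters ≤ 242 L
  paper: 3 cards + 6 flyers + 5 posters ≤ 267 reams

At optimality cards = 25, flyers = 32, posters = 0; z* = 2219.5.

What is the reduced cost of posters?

Check each constraint at x*: ink 242/242 (tight); paper 267/267 (tight).
Dual feasibility on the basic columns requires 2·y_ink + 3·y_paper = 23.5, 6·y_ink + 6·y_paper = 51.
→ y_ink = 2 and y_paper = 6.5.
Reduced cost of posters: c₃ − yᵀa₃ = 36.5 − (2·4 + 6.5·5) = 36.5 − 40.5 = -4.

-4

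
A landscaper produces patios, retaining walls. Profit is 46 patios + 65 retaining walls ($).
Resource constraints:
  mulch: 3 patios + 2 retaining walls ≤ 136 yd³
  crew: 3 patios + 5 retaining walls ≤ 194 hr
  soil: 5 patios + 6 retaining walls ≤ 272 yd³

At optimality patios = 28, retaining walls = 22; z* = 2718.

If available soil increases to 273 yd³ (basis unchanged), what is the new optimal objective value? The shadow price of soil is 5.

Δb = 1, so new z* = 2718 + (5)·(1) = 2718 + 5 = 2723.

2723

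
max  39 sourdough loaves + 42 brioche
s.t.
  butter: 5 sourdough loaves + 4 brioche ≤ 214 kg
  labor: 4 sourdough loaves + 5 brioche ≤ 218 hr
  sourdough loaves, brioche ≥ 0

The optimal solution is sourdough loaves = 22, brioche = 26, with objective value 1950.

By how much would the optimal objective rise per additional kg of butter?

3

At the optimum: butter uses 214 of 214 (binding); labor uses 218 of 218 (binding).
The binding rows give the dual system: 5·y_butter + 4·y_labor = 39 and 4·y_butter + 5·y_labor = 42.
Solving: y_butter = 3, y_labor = 6.
Shadow price of butter = 3.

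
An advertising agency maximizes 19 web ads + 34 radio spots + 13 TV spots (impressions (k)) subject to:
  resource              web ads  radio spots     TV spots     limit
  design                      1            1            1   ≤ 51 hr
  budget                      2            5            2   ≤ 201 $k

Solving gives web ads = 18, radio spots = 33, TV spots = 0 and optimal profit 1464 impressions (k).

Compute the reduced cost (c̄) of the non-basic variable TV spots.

-6

Check each constraint at x*: design 51/51 (tight); budget 201/201 (tight).
Dual feasibility on the basic columns requires 1·y_design + 2·y_budget = 19, 1·y_design + 5·y_budget = 34.
This yields shadow prices y_design = 9, y_budget = 5.
Reduced cost of TV spots: c₃ − yᵀa₃ = 13 − (9·1 + 5·2) = 13 − 19 = -6.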